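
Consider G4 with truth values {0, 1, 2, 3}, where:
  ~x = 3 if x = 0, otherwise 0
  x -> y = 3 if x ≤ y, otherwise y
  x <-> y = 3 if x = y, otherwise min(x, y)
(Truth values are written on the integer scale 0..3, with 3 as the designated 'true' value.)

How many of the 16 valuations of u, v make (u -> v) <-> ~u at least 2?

u = 0, v = 0 ↦ 3  ≥
u = 0, v = 1 ↦ 3  ≥
u = 0, v = 2 ↦ 3  ≥
u = 0, v = 3 ↦ 3  ≥
u = 1, v = 0 ↦ 3  ≥
u = 1, v = 1 ↦ 0  <
u = 1, v = 2 ↦ 0  <
u = 1, v = 3 ↦ 0  <
u = 2, v = 0 ↦ 3  ≥
u = 2, v = 1 ↦ 0  <
u = 2, v = 2 ↦ 0  <
u = 2, v = 3 ↦ 0  <
u = 3, v = 0 ↦ 3  ≥
u = 3, v = 1 ↦ 0  <
u = 3, v = 2 ↦ 0  <
u = 3, v = 3 ↦ 0  <
So 7 of the 16 assignments meet the threshold.

7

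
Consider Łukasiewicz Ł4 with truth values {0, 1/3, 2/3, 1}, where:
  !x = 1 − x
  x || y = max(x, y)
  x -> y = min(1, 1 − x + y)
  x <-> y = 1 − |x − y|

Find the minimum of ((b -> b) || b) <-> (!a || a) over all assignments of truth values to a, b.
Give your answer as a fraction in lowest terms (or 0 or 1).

2/3

Take a = 1/3, b = 0:
b -> b = 0 -> 0 = 1
(b -> b) || b = 1 || 0 = 1
!a = !1/3 = 2/3
!a || a = 2/3 || 1/3 = 2/3
((b -> b) || b) <-> (!a || a) = 1 <-> 2/3 = 2/3
No assignment yields a value below 2/3, so this is the minimum.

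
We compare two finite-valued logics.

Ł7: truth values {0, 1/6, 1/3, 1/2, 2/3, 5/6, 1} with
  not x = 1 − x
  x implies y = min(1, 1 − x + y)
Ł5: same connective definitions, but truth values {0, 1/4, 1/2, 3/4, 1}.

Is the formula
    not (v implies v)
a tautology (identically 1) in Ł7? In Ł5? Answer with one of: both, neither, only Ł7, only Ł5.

In Ł7: at v = 0 the value is 0 — not a tautology.
In Ł5: at v = 0 the value is 0 — not a tautology.

neither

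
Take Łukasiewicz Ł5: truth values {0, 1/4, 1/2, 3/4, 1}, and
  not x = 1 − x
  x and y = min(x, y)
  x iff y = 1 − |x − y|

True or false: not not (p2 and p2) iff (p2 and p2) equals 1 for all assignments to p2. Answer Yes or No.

Yes

p2 = 0 ↦ 1
p2 = 1/4 ↦ 1
p2 = 1/2 ↦ 1
p2 = 3/4 ↦ 1
p2 = 1 ↦ 1
Every assignment gives a value ≥ 1.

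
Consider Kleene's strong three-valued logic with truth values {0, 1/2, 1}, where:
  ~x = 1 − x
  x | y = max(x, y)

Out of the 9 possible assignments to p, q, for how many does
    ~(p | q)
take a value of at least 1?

1

p = 0, q = 0 ↦ 1  ≥
p = 0, q = 1/2 ↦ 1/2  <
p = 0, q = 1 ↦ 0  <
p = 1/2, q = 0 ↦ 1/2  <
p = 1/2, q = 1/2 ↦ 1/2  <
p = 1/2, q = 1 ↦ 0  <
p = 1, q = 0 ↦ 0  <
p = 1, q = 1/2 ↦ 0  <
p = 1, q = 1 ↦ 0  <
So 1 of the 9 assignments meets the threshold.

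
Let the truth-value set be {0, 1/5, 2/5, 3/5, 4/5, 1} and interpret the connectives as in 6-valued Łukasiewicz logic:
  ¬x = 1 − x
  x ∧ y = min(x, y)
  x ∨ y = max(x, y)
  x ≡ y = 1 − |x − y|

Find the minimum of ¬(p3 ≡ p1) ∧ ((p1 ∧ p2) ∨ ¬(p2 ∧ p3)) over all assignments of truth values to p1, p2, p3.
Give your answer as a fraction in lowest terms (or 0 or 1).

Take p1 = 0, p2 = 0, p3 = 0:
p3 ≡ p1 = 0 ≡ 0 = 1
¬(p3 ≡ p1) = ¬1 = 0
p1 ∧ p2 = 0 ∧ 0 = 0
p2 ∧ p3 = 0 ∧ 0 = 0
¬(p2 ∧ p3) = ¬0 = 1
(p1 ∧ p2) ∨ ¬(p2 ∧ p3) = 0 ∨ 1 = 1
¬(p3 ≡ p1) ∧ ((p1 ∧ p2) ∨ ¬(p2 ∧ p3)) = 0 ∧ 1 = 0
No assignment yields a value below 0, so this is the minimum.

0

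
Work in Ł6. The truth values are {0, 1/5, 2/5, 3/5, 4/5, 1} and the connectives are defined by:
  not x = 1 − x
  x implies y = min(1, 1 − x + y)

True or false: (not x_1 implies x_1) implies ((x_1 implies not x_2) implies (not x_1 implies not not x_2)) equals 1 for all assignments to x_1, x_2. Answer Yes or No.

No

Counterexample: take x_1 = 1/5, x_2 = 0.
not x_1 = not 1/5 = 4/5
not x_1 implies x_1 = 4/5 implies 1/5 = 2/5
not x_2 = not 0 = 1
x_1 implies not x_2 = 1/5 implies 1 = 1
not x_1 = not 1/5 = 4/5
not x_2 = not 0 = 1
not not x_2 = not 1 = 0
not x_1 implies not not x_2 = 4/5 implies 0 = 1/5
(x_1 implies not x_2) implies (not x_1 implies not not x_2) = 1 implies 1/5 = 1/5
(not x_1 implies x_1) implies ((x_1 implies not x_2) implies (not x_1 implies not not x_2)) = 2/5 implies 1/5 = 4/5
This gives 4/5 ≠ 1.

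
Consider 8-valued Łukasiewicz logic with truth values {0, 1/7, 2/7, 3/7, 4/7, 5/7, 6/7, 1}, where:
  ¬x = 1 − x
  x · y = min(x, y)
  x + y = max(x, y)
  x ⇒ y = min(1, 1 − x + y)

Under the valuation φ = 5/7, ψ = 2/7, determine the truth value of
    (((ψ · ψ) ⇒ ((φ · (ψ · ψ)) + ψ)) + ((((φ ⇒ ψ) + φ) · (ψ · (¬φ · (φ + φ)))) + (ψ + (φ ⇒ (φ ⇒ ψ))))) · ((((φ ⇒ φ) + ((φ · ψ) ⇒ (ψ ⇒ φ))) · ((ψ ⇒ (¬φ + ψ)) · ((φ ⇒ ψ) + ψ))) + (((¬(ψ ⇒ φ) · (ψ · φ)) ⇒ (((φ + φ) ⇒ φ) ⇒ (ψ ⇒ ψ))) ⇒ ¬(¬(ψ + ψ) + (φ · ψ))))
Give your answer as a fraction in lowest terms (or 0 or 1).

ψ · ψ = 2/7 · 2/7 = 2/7
ψ · ψ = 2/7 · 2/7 = 2/7
φ · (ψ · ψ) = 5/7 · 2/7 = 2/7
(φ · (ψ · ψ)) + ψ = 2/7 + 2/7 = 2/7
(ψ · ψ) ⇒ ((φ · (ψ · ψ)) + ψ) = 2/7 ⇒ 2/7 = 1
φ ⇒ ψ = 5/7 ⇒ 2/7 = 4/7
(φ ⇒ ψ) + φ = 4/7 + 5/7 = 5/7
¬φ = ¬5/7 = 2/7
φ + φ = 5/7 + 5/7 = 5/7
¬φ · (φ + φ) = 2/7 · 5/7 = 2/7
ψ · (¬φ · (φ + φ)) = 2/7 · 2/7 = 2/7
((φ ⇒ ψ) + φ) · (ψ · (¬φ · (φ + φ))) = 5/7 · 2/7 = 2/7
φ ⇒ ψ = 5/7 ⇒ 2/7 = 4/7
φ ⇒ (φ ⇒ ψ) = 5/7 ⇒ 4/7 = 6/7
ψ + (φ ⇒ (φ ⇒ ψ)) = 2/7 + 6/7 = 6/7
(((φ ⇒ ψ) + φ) · (ψ · (¬φ · (φ + φ)))) + (ψ + (φ ⇒ (φ ⇒ ψ))) = 2/7 + 6/7 = 6/7
((ψ · ψ) ⇒ ((φ · (ψ · ψ)) + ψ)) + ((((φ ⇒ ψ) + φ) · (ψ · (¬φ · (φ + φ)))) + (ψ + (φ ⇒ (φ ⇒ ψ)))) = 1 + 6/7 = 1
φ ⇒ φ = 5/7 ⇒ 5/7 = 1
φ · ψ = 5/7 · 2/7 = 2/7
ψ ⇒ φ = 2/7 ⇒ 5/7 = 1
(φ · ψ) ⇒ (ψ ⇒ φ) = 2/7 ⇒ 1 = 1
(φ ⇒ φ) + ((φ · ψ) ⇒ (ψ ⇒ φ)) = 1 + 1 = 1
¬φ = ¬5/7 = 2/7
¬φ + ψ = 2/7 + 2/7 = 2/7
ψ ⇒ (¬φ + ψ) = 2/7 ⇒ 2/7 = 1
φ ⇒ ψ = 5/7 ⇒ 2/7 = 4/7
(φ ⇒ ψ) + ψ = 4/7 + 2/7 = 4/7
(ψ ⇒ (¬φ + ψ)) · ((φ ⇒ ψ) + ψ) = 1 · 4/7 = 4/7
((φ ⇒ φ) + ((φ · ψ) ⇒ (ψ ⇒ φ))) · ((ψ ⇒ (¬φ + ψ)) · ((φ ⇒ ψ) + ψ)) = 1 · 4/7 = 4/7
ψ ⇒ φ = 2/7 ⇒ 5/7 = 1
¬(ψ ⇒ φ) = ¬1 = 0
ψ · φ = 2/7 · 5/7 = 2/7
¬(ψ ⇒ φ) · (ψ · φ) = 0 · 2/7 = 0
φ + φ = 5/7 + 5/7 = 5/7
(φ + φ) ⇒ φ = 5/7 ⇒ 5/7 = 1
ψ ⇒ ψ = 2/7 ⇒ 2/7 = 1
((φ + φ) ⇒ φ) ⇒ (ψ ⇒ ψ) = 1 ⇒ 1 = 1
(¬(ψ ⇒ φ) · (ψ · φ)) ⇒ (((φ + φ) ⇒ φ) ⇒ (ψ ⇒ ψ)) = 0 ⇒ 1 = 1
ψ + ψ = 2/7 + 2/7 = 2/7
¬(ψ + ψ) = ¬2/7 = 5/7
φ · ψ = 5/7 · 2/7 = 2/7
¬(ψ + ψ) + (φ · ψ) = 5/7 + 2/7 = 5/7
¬(¬(ψ + ψ) + (φ · ψ)) = ¬5/7 = 2/7
((¬(ψ ⇒ φ) · (ψ · φ)) ⇒ (((φ + φ) ⇒ φ) ⇒ (ψ ⇒ ψ))) ⇒ ¬(¬(ψ + ψ) + (φ · ψ)) = 1 ⇒ 2/7 = 2/7
(((φ ⇒ φ) + ((φ · ψ) ⇒ (ψ ⇒ φ))) · ((ψ ⇒ (¬φ + ψ)) · ((φ ⇒ ψ) + ψ))) + (((¬(ψ ⇒ φ) · (ψ · φ)) ⇒ (((φ + φ) ⇒ φ) ⇒ (ψ ⇒ ψ))) ⇒ ¬(¬(ψ + ψ) + (φ · ψ))) = 4/7 + 2/7 = 4/7
(((ψ · ψ) ⇒ ((φ · (ψ · ψ)) + ψ)) + ((((φ ⇒ ψ) + φ) · (ψ · (¬φ · (φ + φ)))) + (ψ + (φ ⇒ (φ ⇒ ψ))))) · ((((φ ⇒ φ) + ((φ · ψ) ⇒ (ψ ⇒ φ))) · ((ψ ⇒ (¬φ + ψ)) · ((φ ⇒ ψ) + ψ))) + (((¬(ψ ⇒ φ) · (ψ · φ)) ⇒ (((φ + φ) ⇒ φ) ⇒ (ψ ⇒ ψ))) ⇒ ¬(¬(ψ + ψ) + (φ · ψ)))) = 1 · 4/7 = 4/7

4/7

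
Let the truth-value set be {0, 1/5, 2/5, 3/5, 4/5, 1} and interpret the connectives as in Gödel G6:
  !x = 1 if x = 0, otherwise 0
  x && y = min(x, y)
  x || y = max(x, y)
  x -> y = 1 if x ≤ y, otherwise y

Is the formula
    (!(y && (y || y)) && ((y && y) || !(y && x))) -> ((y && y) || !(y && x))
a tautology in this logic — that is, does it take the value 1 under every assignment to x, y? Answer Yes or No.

At x = 2/5, y = 1, for instance:
y || y = 1 || 1 = 1
y && (y || y) = 1 && 1 = 1
!(y && (y || y)) = !1 = 0
y && y = 1 && 1 = 1
y && x = 1 && 2/5 = 2/5
!(y && x) = !2/5 = 0
(y && y) || !(y && x) = 1 || 0 = 1
!(y && (y || y)) && ((y && y) || !(y && x)) = 0 && 1 = 0
(!(y && (y || y)) && ((y && y) || !(y && x))) -> ((y && y) || !(y && x)) = 0 -> 1 = 1
and checking the remaining 35 assignments likewise gives ≥ 1 in every case.

Yes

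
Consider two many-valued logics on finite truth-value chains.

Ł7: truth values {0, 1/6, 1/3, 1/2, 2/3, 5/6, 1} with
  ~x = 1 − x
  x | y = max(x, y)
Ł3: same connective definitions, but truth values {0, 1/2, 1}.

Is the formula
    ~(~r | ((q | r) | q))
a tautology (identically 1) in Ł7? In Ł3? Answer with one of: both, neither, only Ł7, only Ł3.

In Ł7: at q = 0, r = 0 the value is 0 — not a tautology.
In Ł3: at q = 0, r = 0 the value is 0 — not a tautology.

neither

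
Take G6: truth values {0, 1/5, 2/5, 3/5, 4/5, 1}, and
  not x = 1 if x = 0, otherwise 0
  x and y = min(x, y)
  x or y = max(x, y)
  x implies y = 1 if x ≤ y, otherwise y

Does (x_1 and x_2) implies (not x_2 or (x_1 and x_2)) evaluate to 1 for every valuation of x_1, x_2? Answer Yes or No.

At x_1 = 1/5, x_2 = 4/5, for instance:
x_1 and x_2 = 1/5 and 4/5 = 1/5
not x_2 = not 4/5 = 0
not x_2 or (x_1 and x_2) = 0 or 1/5 = 1/5
(x_1 and x_2) implies (not x_2 or (x_1 and x_2)) = 1/5 implies 1/5 = 1
and checking the remaining 35 assignments likewise gives ≥ 1 in every case.

Yes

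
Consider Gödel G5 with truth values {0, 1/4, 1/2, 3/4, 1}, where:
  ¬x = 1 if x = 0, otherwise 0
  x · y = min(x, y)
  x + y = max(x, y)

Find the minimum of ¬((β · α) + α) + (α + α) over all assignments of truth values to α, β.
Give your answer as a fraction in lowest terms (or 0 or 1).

Take α = 1/4, β = 0:
β · α = 0 · 1/4 = 0
(β · α) + α = 0 + 1/4 = 1/4
¬((β · α) + α) = ¬1/4 = 0
α + α = 1/4 + 1/4 = 1/4
¬((β · α) + α) + (α + α) = 0 + 1/4 = 1/4
No assignment yields a value below 1/4, so this is the minimum.

1/4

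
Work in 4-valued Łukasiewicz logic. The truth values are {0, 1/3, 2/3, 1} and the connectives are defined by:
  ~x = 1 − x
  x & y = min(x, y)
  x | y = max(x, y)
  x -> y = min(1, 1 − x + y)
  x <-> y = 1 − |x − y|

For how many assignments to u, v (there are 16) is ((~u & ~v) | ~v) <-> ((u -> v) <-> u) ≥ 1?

u = 0, v = 0 ↦ 0  <
u = 0, v = 1/3 ↦ 1/3  <
u = 0, v = 2/3 ↦ 2/3  <
u = 0, v = 1 ↦ 1  ≥
u = 1/3, v = 0 ↦ 2/3  <
u = 1/3, v = 1/3 ↦ 2/3  <
u = 1/3, v = 2/3 ↦ 1  ≥
u = 1/3, v = 1 ↦ 2/3  <
u = 2/3, v = 0 ↦ 2/3  <
u = 2/3, v = 1/3 ↦ 2/3  <
u = 2/3, v = 2/3 ↦ 2/3  <
u = 2/3, v = 1 ↦ 1/3  <
u = 1, v = 0 ↦ 0  <
u = 1, v = 1/3 ↦ 2/3  <
u = 1, v = 2/3 ↦ 2/3  <
u = 1, v = 1 ↦ 0  <
So 2 of the 16 assignments meet the threshold.

2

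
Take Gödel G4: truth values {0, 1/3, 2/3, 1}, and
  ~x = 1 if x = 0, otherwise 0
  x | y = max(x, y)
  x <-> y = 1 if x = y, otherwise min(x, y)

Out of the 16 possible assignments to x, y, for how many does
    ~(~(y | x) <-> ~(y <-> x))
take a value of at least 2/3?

x = 0, y = 0 ↦ 1  ≥
x = 0, y = 1/3 ↦ 1  ≥
x = 0, y = 2/3 ↦ 1  ≥
x = 0, y = 1 ↦ 1  ≥
x = 1/3, y = 0 ↦ 1  ≥
x = 1/3, y = 1/3 ↦ 0  <
x = 1/3, y = 2/3 ↦ 0  <
x = 1/3, y = 1 ↦ 0  <
x = 2/3, y = 0 ↦ 1  ≥
x = 2/3, y = 1/3 ↦ 0  <
x = 2/3, y = 2/3 ↦ 0  <
x = 2/3, y = 1 ↦ 0  <
x = 1, y = 0 ↦ 1  ≥
x = 1, y = 1/3 ↦ 0  <
x = 1, y = 2/3 ↦ 0  <
x = 1, y = 1 ↦ 0  <
So 7 of the 16 assignments meet the threshold.

7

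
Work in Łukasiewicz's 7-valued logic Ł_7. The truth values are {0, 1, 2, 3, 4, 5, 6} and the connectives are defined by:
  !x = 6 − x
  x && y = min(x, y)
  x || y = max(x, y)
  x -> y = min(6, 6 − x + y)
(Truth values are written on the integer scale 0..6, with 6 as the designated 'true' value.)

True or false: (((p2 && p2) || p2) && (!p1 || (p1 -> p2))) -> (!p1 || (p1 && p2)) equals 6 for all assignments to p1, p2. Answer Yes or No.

Counterexample: take p1 = 1, p2 = 6.
p2 && p2 = 6 && 6 = 6
(p2 && p2) || p2 = 6 || 6 = 6
!p1 = !1 = 5
p1 -> p2 = 1 -> 6 = 6
!p1 || (p1 -> p2) = 5 || 6 = 6
((p2 && p2) || p2) && (!p1 || (p1 -> p2)) = 6 && 6 = 6
!p1 = !1 = 5
p1 && p2 = 1 && 6 = 1
!p1 || (p1 && p2) = 5 || 1 = 5
(((p2 && p2) || p2) && (!p1 || (p1 -> p2))) -> (!p1 || (p1 && p2)) = 6 -> 5 = 5
This gives 5 ≠ 6.

No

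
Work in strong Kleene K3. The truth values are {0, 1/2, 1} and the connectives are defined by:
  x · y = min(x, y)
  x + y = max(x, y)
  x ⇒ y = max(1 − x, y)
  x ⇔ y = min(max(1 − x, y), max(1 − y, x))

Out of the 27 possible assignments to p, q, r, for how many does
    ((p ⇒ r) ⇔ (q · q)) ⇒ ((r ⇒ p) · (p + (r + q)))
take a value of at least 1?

value 1: 15 assignments (counts)
value 1/2: 11 assignments
value 0: 1 assignment
So 15 of the 27 assignments meet the threshold.

15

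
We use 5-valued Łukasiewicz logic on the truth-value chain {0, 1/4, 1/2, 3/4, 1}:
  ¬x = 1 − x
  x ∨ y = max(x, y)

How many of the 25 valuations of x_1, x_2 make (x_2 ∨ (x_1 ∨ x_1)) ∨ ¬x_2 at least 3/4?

value 1: 13 assignments (counts)
value 3/4: 9 assignments (counts)
value 1/2: 3 assignments
So 22 of the 25 assignments meet the threshold.

22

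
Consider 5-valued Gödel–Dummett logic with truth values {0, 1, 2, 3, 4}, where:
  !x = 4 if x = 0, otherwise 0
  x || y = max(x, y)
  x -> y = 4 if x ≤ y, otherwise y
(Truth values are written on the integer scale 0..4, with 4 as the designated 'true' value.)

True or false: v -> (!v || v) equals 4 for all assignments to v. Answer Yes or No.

Yes

v = 0 ↦ 4
v = 1 ↦ 4
v = 2 ↦ 4
v = 3 ↦ 4
v = 4 ↦ 4
Every assignment gives a value ≥ 4.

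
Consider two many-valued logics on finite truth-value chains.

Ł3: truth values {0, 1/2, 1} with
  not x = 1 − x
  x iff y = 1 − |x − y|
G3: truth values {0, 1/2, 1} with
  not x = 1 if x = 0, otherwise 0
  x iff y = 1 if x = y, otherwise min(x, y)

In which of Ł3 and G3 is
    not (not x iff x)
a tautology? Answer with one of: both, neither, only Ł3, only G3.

In Ł3: at x = 1/2 the value is 0 — not a tautology.
In G3: every assignment gives 1 — tautology.

only G3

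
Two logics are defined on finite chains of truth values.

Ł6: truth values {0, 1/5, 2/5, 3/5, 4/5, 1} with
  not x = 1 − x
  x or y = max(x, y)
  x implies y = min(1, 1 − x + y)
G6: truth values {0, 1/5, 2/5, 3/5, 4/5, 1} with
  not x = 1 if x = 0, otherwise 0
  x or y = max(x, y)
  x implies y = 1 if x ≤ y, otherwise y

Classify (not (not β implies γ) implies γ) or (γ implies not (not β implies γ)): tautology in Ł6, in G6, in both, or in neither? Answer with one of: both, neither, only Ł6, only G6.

In Ł6: every assignment gives 1 — tautology.
In G6: every assignment gives 1 — tautology.

both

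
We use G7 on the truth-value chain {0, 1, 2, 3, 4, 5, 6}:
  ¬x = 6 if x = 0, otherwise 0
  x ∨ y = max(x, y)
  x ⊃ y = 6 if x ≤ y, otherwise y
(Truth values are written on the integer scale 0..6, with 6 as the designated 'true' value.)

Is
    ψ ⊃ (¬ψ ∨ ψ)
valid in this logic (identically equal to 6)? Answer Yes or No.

ψ = 0 ↦ 6
ψ = 1 ↦ 6
ψ = 2 ↦ 6
ψ = 3 ↦ 6
ψ = 4 ↦ 6
ψ = 5 ↦ 6
ψ = 6 ↦ 6
Every assignment gives a value ≥ 6.

Yes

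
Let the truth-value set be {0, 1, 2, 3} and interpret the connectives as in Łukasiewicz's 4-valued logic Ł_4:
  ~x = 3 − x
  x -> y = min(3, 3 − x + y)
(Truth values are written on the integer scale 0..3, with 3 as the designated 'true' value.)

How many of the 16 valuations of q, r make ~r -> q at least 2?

13

q = 0, r = 0 ↦ 0  <
q = 0, r = 1 ↦ 1  <
q = 0, r = 2 ↦ 2  ≥
q = 0, r = 3 ↦ 3  ≥
q = 1, r = 0 ↦ 1  <
q = 1, r = 1 ↦ 2  ≥
q = 1, r = 2 ↦ 3  ≥
q = 1, r = 3 ↦ 3  ≥
q = 2, r = 0 ↦ 2  ≥
q = 2, r = 1 ↦ 3  ≥
q = 2, r = 2 ↦ 3  ≥
q = 2, r = 3 ↦ 3  ≥
q = 3, r = 0 ↦ 3  ≥
q = 3, r = 1 ↦ 3  ≥
q = 3, r = 2 ↦ 3  ≥
q = 3, r = 3 ↦ 3  ≥
So 13 of the 16 assignments meet the threshold.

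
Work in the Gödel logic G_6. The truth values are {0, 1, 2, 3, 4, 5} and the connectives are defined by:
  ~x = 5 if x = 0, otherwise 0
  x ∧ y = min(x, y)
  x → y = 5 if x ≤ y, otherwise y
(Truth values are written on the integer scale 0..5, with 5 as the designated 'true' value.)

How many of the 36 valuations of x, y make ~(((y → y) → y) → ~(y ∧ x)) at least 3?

25

value 5: 25 assignments (counts)
value 0: 11 assignments
So 25 of the 36 assignments meet the threshold.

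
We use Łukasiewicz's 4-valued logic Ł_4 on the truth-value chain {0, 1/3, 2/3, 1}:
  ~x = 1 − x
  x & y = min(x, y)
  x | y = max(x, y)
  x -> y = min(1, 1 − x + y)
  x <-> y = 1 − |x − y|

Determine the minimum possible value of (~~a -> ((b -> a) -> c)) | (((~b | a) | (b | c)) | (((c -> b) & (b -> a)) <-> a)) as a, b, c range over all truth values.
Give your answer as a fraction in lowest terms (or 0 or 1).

2/3

Take a = 1/3, b = 1/3, c = 0:
~a = ~1/3 = 2/3
~~a = ~2/3 = 1/3
b -> a = 1/3 -> 1/3 = 1
(b -> a) -> c = 1 -> 0 = 0
~~a -> ((b -> a) -> c) = 1/3 -> 0 = 2/3
~b = ~1/3 = 2/3
~b | a = 2/3 | 1/3 = 2/3
b | c = 1/3 | 0 = 1/3
(~b | a) | (b | c) = 2/3 | 1/3 = 2/3
c -> b = 0 -> 1/3 = 1
b -> a = 1/3 -> 1/3 = 1
(c -> b) & (b -> a) = 1 & 1 = 1
((c -> b) & (b -> a)) <-> a = 1 <-> 1/3 = 1/3
((~b | a) | (b | c)) | (((c -> b) & (b -> a)) <-> a) = 2/3 | 1/3 = 2/3
(~~a -> ((b -> a) -> c)) | (((~b | a) | (b | c)) | (((c -> b) & (b -> a)) <-> a)) = 2/3 | 2/3 = 2/3
No assignment yields a value below 2/3, so this is the minimum.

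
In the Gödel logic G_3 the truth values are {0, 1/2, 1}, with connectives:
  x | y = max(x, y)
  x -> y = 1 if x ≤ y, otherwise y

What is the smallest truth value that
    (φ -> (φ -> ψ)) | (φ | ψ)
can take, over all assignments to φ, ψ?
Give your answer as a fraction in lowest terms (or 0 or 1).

1/2

Take φ = 1/2, ψ = 0:
φ -> ψ = 1/2 -> 0 = 0
φ -> (φ -> ψ) = 1/2 -> 0 = 0
φ | ψ = 1/2 | 0 = 1/2
(φ -> (φ -> ψ)) | (φ | ψ) = 0 | 1/2 = 1/2
No assignment yields a value below 1/2, so this is the minimum.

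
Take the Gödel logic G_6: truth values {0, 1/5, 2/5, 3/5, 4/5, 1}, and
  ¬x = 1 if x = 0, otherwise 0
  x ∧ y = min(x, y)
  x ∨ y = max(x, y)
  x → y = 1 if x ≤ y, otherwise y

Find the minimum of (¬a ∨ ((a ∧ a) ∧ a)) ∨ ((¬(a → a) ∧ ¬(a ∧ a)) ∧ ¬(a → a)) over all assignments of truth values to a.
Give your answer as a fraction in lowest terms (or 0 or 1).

Take a = 1/5:
¬a = ¬1/5 = 0
a ∧ a = 1/5 ∧ 1/5 = 1/5
(a ∧ a) ∧ a = 1/5 ∧ 1/5 = 1/5
¬a ∨ ((a ∧ a) ∧ a) = 0 ∨ 1/5 = 1/5
a → a = 1/5 → 1/5 = 1
¬(a → a) = ¬1 = 0
a ∧ a = 1/5 ∧ 1/5 = 1/5
¬(a ∧ a) = ¬1/5 = 0
¬(a → a) ∧ ¬(a ∧ a) = 0 ∧ 0 = 0
a → a = 1/5 → 1/5 = 1
¬(a → a) = ¬1 = 0
(¬(a → a) ∧ ¬(a ∧ a)) ∧ ¬(a → a) = 0 ∧ 0 = 0
(¬a ∨ ((a ∧ a) ∧ a)) ∨ ((¬(a → a) ∧ ¬(a ∧ a)) ∧ ¬(a → a)) = 1/5 ∨ 0 = 1/5
No assignment yields a value below 1/5, so this is the minimum.

1/5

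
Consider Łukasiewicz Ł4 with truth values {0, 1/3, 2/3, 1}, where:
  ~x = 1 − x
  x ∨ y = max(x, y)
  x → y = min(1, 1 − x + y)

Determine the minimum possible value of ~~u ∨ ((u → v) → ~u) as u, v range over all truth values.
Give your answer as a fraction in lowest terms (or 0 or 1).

2/3

Take u = 1/3, v = 1/3:
~u = ~1/3 = 2/3
~~u = ~2/3 = 1/3
u → v = 1/3 → 1/3 = 1
~u = ~1/3 = 2/3
(u → v) → ~u = 1 → 2/3 = 2/3
~~u ∨ ((u → v) → ~u) = 1/3 ∨ 2/3 = 2/3
No assignment yields a value below 2/3, so this is the minimum.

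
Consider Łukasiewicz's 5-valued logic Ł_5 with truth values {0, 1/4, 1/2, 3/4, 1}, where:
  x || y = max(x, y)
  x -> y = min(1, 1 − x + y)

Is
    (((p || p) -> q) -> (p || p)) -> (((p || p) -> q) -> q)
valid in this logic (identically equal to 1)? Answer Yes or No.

Counterexample: take p = 1/4, q = 0.
p || p = 1/4 || 1/4 = 1/4
(p || p) -> q = 1/4 -> 0 = 3/4
p || p = 1/4 || 1/4 = 1/4
((p || p) -> q) -> (p || p) = 3/4 -> 1/4 = 1/2
p || p = 1/4 || 1/4 = 1/4
(p || p) -> q = 1/4 -> 0 = 3/4
((p || p) -> q) -> q = 3/4 -> 0 = 1/4
(((p || p) -> q) -> (p || p)) -> (((p || p) -> q) -> q) = 1/2 -> 1/4 = 3/4
This gives 3/4 ≠ 1.

No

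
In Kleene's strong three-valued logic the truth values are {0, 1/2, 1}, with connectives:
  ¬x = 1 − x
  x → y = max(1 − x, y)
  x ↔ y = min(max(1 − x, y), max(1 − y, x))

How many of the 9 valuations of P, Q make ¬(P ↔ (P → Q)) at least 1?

P = 0, Q = 0 ↦ 1  ≥
P = 0, Q = 1/2 ↦ 1  ≥
P = 0, Q = 1 ↦ 1  ≥
P = 1/2, Q = 0 ↦ 1/2  <
P = 1/2, Q = 1/2 ↦ 1/2  <
P = 1/2, Q = 1 ↦ 1/2  <
P = 1, Q = 0 ↦ 1  ≥
P = 1, Q = 1/2 ↦ 1/2  <
P = 1, Q = 1 ↦ 0  <
So 4 of the 9 assignments meet the threshold.

4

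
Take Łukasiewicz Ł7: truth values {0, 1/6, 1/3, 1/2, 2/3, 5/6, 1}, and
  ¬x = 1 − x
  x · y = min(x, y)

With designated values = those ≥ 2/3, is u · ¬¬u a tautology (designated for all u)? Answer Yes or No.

Counterexample: take u = 0.
¬u = ¬0 = 1
¬¬u = ¬1 = 0
u · ¬¬u = 0 · 0 = 0
This gives 0, which is below 2/3.

No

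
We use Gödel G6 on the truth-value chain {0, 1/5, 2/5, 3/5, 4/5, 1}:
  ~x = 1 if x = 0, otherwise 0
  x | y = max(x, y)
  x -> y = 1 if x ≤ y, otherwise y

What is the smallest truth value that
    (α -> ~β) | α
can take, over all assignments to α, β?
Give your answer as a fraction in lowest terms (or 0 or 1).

Take α = 1/5, β = 1/5:
~β = ~1/5 = 0
α -> ~β = 1/5 -> 0 = 0
(α -> ~β) | α = 0 | 1/5 = 1/5
No assignment yields a value below 1/5, so this is the minimum.

1/5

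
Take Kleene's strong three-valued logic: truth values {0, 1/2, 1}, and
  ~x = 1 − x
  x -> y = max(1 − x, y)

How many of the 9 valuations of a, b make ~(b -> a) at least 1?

1

a = 0, b = 0 ↦ 0  <
a = 0, b = 1/2 ↦ 1/2  <
a = 0, b = 1 ↦ 1  ≥
a = 1/2, b = 0 ↦ 0  <
a = 1/2, b = 1/2 ↦ 1/2  <
a = 1/2, b = 1 ↦ 1/2  <
a = 1, b = 0 ↦ 0  <
a = 1, b = 1/2 ↦ 0  <
a = 1, b = 1 ↦ 0  <
So 1 of the 9 assignments meets the threshold.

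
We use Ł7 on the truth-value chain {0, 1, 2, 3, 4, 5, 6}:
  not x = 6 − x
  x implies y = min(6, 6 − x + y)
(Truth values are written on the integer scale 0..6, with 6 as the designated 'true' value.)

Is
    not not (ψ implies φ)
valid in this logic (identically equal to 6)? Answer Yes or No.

No

Counterexample: take φ = 0, ψ = 1.
ψ implies φ = 1 implies 0 = 5
not (ψ implies φ) = not 5 = 1
not not (ψ implies φ) = not 1 = 5
This gives 5 ≠ 6.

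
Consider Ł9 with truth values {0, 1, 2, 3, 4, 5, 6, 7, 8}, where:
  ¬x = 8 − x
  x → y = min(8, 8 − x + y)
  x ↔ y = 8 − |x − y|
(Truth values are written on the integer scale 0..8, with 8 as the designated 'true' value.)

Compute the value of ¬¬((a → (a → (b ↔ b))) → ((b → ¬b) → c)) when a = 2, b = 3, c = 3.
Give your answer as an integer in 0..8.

b ↔ b = 3 ↔ 3 = 8
a → (b ↔ b) = 2 → 8 = 8
a → (a → (b ↔ b)) = 2 → 8 = 8
¬b = ¬3 = 5
b → ¬b = 3 → 5 = 8
(b → ¬b) → c = 8 → 3 = 3
(a → (a → (b ↔ b))) → ((b → ¬b) → c) = 8 → 3 = 3
¬((a → (a → (b ↔ b))) → ((b → ¬b) → c)) = ¬3 = 5
¬¬((a → (a → (b ↔ b))) → ((b → ¬b) → c)) = ¬5 = 3

3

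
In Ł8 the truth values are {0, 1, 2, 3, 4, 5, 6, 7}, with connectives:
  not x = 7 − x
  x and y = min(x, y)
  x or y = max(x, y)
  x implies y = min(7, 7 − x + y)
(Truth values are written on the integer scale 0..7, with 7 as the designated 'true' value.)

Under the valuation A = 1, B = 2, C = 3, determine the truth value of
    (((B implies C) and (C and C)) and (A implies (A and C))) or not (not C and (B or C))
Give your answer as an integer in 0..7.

4

B implies C = 2 implies 3 = 7
C and C = 3 and 3 = 3
(B implies C) and (C and C) = 7 and 3 = 3
A and C = 1 and 3 = 1
A implies (A and C) = 1 implies 1 = 7
((B implies C) and (C and C)) and (A implies (A and C)) = 3 and 7 = 3
not C = not 3 = 4
B or C = 2 or 3 = 3
not C and (B or C) = 4 and 3 = 3
not (not C and (B or C)) = not 3 = 4
(((B implies C) and (C and C)) and (A implies (A and C))) or not (not C and (B or C)) = 3 or 4 = 4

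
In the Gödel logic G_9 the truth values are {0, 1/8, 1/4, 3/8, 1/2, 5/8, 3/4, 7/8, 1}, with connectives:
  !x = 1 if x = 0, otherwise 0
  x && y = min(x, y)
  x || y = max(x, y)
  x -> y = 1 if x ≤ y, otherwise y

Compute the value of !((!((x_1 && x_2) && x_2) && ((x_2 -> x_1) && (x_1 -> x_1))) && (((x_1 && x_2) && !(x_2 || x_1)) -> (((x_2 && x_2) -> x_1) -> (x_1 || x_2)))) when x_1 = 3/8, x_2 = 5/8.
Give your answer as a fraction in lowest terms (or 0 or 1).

1

x_1 && x_2 = 3/8 && 5/8 = 3/8
(x_1 && x_2) && x_2 = 3/8 && 5/8 = 3/8
!((x_1 && x_2) && x_2) = !3/8 = 0
x_2 -> x_1 = 5/8 -> 3/8 = 3/8
x_1 -> x_1 = 3/8 -> 3/8 = 1
(x_2 -> x_1) && (x_1 -> x_1) = 3/8 && 1 = 3/8
!((x_1 && x_2) && x_2) && ((x_2 -> x_1) && (x_1 -> x_1)) = 0 && 3/8 = 0
x_1 && x_2 = 3/8 && 5/8 = 3/8
x_2 || x_1 = 5/8 || 3/8 = 5/8
!(x_2 || x_1) = !5/8 = 0
(x_1 && x_2) && !(x_2 || x_1) = 3/8 && 0 = 0
x_2 && x_2 = 5/8 && 5/8 = 5/8
(x_2 && x_2) -> x_1 = 5/8 -> 3/8 = 3/8
x_1 || x_2 = 3/8 || 5/8 = 5/8
((x_2 && x_2) -> x_1) -> (x_1 || x_2) = 3/8 -> 5/8 = 1
((x_1 && x_2) && !(x_2 || x_1)) -> (((x_2 && x_2) -> x_1) -> (x_1 || x_2)) = 0 -> 1 = 1
(!((x_1 && x_2) && x_2) && ((x_2 -> x_1) && (x_1 -> x_1))) && (((x_1 && x_2) && !(x_2 || x_1)) -> (((x_2 && x_2) -> x_1) -> (x_1 || x_2))) = 0 && 1 = 0
!((!((x_1 && x_2) && x_2) && ((x_2 -> x_1) && (x_1 -> x_1))) && (((x_1 && x_2) && !(x_2 || x_1)) -> (((x_2 && x_2) -> x_1) -> (x_1 || x_2)))) = !0 = 1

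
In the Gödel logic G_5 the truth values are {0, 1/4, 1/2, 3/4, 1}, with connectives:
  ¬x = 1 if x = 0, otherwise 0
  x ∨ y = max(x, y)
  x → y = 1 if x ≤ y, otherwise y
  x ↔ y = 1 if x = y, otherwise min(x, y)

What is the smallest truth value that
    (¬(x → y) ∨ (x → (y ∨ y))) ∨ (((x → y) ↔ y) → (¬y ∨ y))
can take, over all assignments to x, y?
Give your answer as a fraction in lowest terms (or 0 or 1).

1/4

Take x = 1/2, y = 1/4:
x → y = 1/2 → 1/4 = 1/4
¬(x → y) = ¬1/4 = 0
y ∨ y = 1/4 ∨ 1/4 = 1/4
x → (y ∨ y) = 1/2 → 1/4 = 1/4
¬(x → y) ∨ (x → (y ∨ y)) = 0 ∨ 1/4 = 1/4
x → y = 1/2 → 1/4 = 1/4
(x → y) ↔ y = 1/4 ↔ 1/4 = 1
¬y = ¬1/4 = 0
¬y ∨ y = 0 ∨ 1/4 = 1/4
((x → y) ↔ y) → (¬y ∨ y) = 1 → 1/4 = 1/4
(¬(x → y) ∨ (x → (y ∨ y))) ∨ (((x → y) ↔ y) → (¬y ∨ y)) = 1/4 ∨ 1/4 = 1/4
No assignment yields a value below 1/4, so this is the minimum.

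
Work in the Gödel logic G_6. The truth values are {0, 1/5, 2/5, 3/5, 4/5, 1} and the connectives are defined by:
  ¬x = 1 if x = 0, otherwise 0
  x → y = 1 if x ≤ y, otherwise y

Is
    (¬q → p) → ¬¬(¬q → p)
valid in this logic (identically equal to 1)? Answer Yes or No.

Yes

At p = 2/5, q = 2/5, for instance:
¬q = ¬2/5 = 0
¬q → p = 0 → 2/5 = 1
¬(¬q → p) = ¬1 = 0
¬¬(¬q → p) = ¬0 = 1
(¬q → p) → ¬¬(¬q → p) = 1 → 1 = 1
and checking the remaining 35 assignments likewise gives ≥ 1 in every case.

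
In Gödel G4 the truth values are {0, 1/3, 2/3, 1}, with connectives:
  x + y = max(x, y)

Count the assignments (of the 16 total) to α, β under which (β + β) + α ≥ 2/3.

12

α = 0, β = 0 ↦ 0  <
α = 0, β = 1/3 ↦ 1/3  <
α = 0, β = 2/3 ↦ 2/3  ≥
α = 0, β = 1 ↦ 1  ≥
α = 1/3, β = 0 ↦ 1/3  <
α = 1/3, β = 1/3 ↦ 1/3  <
α = 1/3, β = 2/3 ↦ 2/3  ≥
α = 1/3, β = 1 ↦ 1  ≥
α = 2/3, β = 0 ↦ 2/3  ≥
α = 2/3, β = 1/3 ↦ 2/3  ≥
α = 2/3, β = 2/3 ↦ 2/3  ≥
α = 2/3, β = 1 ↦ 1  ≥
α = 1, β = 0 ↦ 1  ≥
α = 1, β = 1/3 ↦ 1  ≥
α = 1, β = 2/3 ↦ 1  ≥
α = 1, β = 1 ↦ 1  ≥
So 12 of the 16 assignments meet the threshold.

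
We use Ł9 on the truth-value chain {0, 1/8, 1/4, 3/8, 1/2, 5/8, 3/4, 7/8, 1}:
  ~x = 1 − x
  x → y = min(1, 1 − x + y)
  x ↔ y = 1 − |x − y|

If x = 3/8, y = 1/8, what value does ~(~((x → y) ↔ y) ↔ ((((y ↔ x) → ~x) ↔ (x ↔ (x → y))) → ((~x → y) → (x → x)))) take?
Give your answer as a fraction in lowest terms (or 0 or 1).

x → y = 3/8 → 1/8 = 3/4
(x → y) ↔ y = 3/4 ↔ 1/8 = 3/8
~((x → y) ↔ y) = ~3/8 = 5/8
y ↔ x = 1/8 ↔ 3/8 = 3/4
~x = ~3/8 = 5/8
(y ↔ x) → ~x = 3/4 → 5/8 = 7/8
x → y = 3/8 → 1/8 = 3/4
x ↔ (x → y) = 3/8 ↔ 3/4 = 5/8
((y ↔ x) → ~x) ↔ (x ↔ (x → y)) = 7/8 ↔ 5/8 = 3/4
~x = ~3/8 = 5/8
~x → y = 5/8 → 1/8 = 1/2
x → x = 3/8 → 3/8 = 1
(~x → y) → (x → x) = 1/2 → 1 = 1
(((y ↔ x) → ~x) ↔ (x ↔ (x → y))) → ((~x → y) → (x → x)) = 3/4 → 1 = 1
~((x → y) ↔ y) ↔ ((((y ↔ x) → ~x) ↔ (x ↔ (x → y))) → ((~x → y) → (x → x))) = 5/8 ↔ 1 = 5/8
~(~((x → y) ↔ y) ↔ ((((y ↔ x) → ~x) ↔ (x ↔ (x → y))) → ((~x → y) → (x → x)))) = ~5/8 = 3/8

3/8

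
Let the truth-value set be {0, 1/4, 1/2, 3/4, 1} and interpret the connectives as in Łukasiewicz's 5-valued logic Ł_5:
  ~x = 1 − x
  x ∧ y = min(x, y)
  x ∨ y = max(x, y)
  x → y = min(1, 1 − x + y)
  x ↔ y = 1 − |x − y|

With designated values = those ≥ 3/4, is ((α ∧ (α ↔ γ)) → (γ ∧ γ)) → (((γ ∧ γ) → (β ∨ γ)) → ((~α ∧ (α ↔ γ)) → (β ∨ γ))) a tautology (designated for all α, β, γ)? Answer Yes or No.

No

Counterexample: take α = 0, β = 0, γ = 0.
α ↔ γ = 0 ↔ 0 = 1
α ∧ (α ↔ γ) = 0 ∧ 1 = 0
γ ∧ γ = 0 ∧ 0 = 0
(α ∧ (α ↔ γ)) → (γ ∧ γ) = 0 → 0 = 1
γ ∧ γ = 0 ∧ 0 = 0
β ∨ γ = 0 ∨ 0 = 0
(γ ∧ γ) → (β ∨ γ) = 0 → 0 = 1
~α = ~0 = 1
α ↔ γ = 0 ↔ 0 = 1
~α ∧ (α ↔ γ) = 1 ∧ 1 = 1
β ∨ γ = 0 ∨ 0 = 0
(~α ∧ (α ↔ γ)) → (β ∨ γ) = 1 → 0 = 0
((γ ∧ γ) → (β ∨ γ)) → ((~α ∧ (α ↔ γ)) → (β ∨ γ)) = 1 → 0 = 0
((α ∧ (α ↔ γ)) → (γ ∧ γ)) → (((γ ∧ γ) → (β ∨ γ)) → ((~α ∧ (α ↔ γ)) → (β ∨ γ))) = 1 → 0 = 0
This gives 0, which is below 3/4.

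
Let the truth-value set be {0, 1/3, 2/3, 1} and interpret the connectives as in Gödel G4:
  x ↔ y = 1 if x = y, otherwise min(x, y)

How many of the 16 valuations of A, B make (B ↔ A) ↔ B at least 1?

A = 0, B = 0 ↦ 0  <
A = 0, B = 1/3 ↦ 0  <
A = 0, B = 2/3 ↦ 0  <
A = 0, B = 1 ↦ 0  <
A = 1/3, B = 0 ↦ 1  ≥
A = 1/3, B = 1/3 ↦ 1/3  <
A = 1/3, B = 2/3 ↦ 1/3  <
A = 1/3, B = 1 ↦ 1/3  <
A = 2/3, B = 0 ↦ 1  ≥
A = 2/3, B = 1/3 ↦ 1  ≥
A = 2/3, B = 2/3 ↦ 2/3  <
A = 2/3, B = 1 ↦ 2/3  <
A = 1, B = 0 ↦ 1  ≥
A = 1, B = 1/3 ↦ 1  ≥
A = 1, B = 2/3 ↦ 1  ≥
A = 1, B = 1 ↦ 1  ≥
So 7 of the 16 assignments meet the threshold.

7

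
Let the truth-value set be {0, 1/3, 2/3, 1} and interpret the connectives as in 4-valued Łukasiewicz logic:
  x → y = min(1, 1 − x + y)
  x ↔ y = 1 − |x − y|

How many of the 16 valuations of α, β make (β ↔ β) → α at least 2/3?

α = 0, β = 0 ↦ 0  <
α = 0, β = 1/3 ↦ 0  <
α = 0, β = 2/3 ↦ 0  <
α = 0, β = 1 ↦ 0  <
α = 1/3, β = 0 ↦ 1/3  <
α = 1/3, β = 1/3 ↦ 1/3  <
α = 1/3, β = 2/3 ↦ 1/3  <
α = 1/3, β = 1 ↦ 1/3  <
α = 2/3, β = 0 ↦ 2/3  ≥
α = 2/3, β = 1/3 ↦ 2/3  ≥
α = 2/3, β = 2/3 ↦ 2/3  ≥
α = 2/3, β = 1 ↦ 2/3  ≥
α = 1, β = 0 ↦ 1  ≥
α = 1, β = 1/3 ↦ 1  ≥
α = 1, β = 2/3 ↦ 1  ≥
α = 1, β = 1 ↦ 1  ≥
So 8 of the 16 assignments meet the threshold.

8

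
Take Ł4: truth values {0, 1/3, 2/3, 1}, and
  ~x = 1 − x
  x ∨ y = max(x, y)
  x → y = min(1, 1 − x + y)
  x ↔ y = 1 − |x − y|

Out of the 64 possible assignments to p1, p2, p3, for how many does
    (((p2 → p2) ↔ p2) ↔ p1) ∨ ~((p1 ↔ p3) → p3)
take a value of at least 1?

value 1: 19 assignments (counts)
value 2/3: 25 assignments
value 1/3: 14 assignments
value 0: 6 assignments
So 19 of the 64 assignments meet the threshold.

19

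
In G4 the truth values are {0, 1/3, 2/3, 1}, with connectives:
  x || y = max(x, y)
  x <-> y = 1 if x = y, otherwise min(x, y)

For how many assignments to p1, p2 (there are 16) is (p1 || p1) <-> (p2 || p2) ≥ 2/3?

6

p1 = 0, p2 = 0 ↦ 1  ≥
p1 = 0, p2 = 1/3 ↦ 0  <
p1 = 0, p2 = 2/3 ↦ 0  <
p1 = 0, p2 = 1 ↦ 0  <
p1 = 1/3, p2 = 0 ↦ 0  <
p1 = 1/3, p2 = 1/3 ↦ 1  ≥
p1 = 1/3, p2 = 2/3 ↦ 1/3  <
p1 = 1/3, p2 = 1 ↦ 1/3  <
p1 = 2/3, p2 = 0 ↦ 0  <
p1 = 2/3, p2 = 1/3 ↦ 1/3  <
p1 = 2/3, p2 = 2/3 ↦ 1  ≥
p1 = 2/3, p2 = 1 ↦ 2/3  ≥
p1 = 1, p2 = 0 ↦ 0  <
p1 = 1, p2 = 1/3 ↦ 1/3  <
p1 = 1, p2 = 2/3 ↦ 2/3  ≥
p1 = 1, p2 = 1 ↦ 1  ≥
So 6 of the 16 assignments meet the threshold.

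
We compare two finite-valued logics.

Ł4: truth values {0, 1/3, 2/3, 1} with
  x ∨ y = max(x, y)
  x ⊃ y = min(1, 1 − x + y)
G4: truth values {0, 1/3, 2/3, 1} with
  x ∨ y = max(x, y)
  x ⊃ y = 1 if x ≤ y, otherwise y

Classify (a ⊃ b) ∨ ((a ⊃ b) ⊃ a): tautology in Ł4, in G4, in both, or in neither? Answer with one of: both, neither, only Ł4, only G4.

only G4

In Ł4: at a = 1/3, b = 0 the value is 2/3 — not a tautology.
In G4: every assignment gives 1 — tautology.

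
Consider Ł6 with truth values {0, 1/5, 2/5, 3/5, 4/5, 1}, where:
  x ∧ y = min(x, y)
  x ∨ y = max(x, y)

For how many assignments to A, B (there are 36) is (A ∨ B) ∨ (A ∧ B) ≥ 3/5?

27

value 1: 11 assignments (counts)
value 4/5: 9 assignments (counts)
value 3/5: 7 assignments (counts)
value 2/5: 5 assignments
value 1/5: 3 assignments
value 0: 1 assignment
So 27 of the 36 assignments meet the threshold.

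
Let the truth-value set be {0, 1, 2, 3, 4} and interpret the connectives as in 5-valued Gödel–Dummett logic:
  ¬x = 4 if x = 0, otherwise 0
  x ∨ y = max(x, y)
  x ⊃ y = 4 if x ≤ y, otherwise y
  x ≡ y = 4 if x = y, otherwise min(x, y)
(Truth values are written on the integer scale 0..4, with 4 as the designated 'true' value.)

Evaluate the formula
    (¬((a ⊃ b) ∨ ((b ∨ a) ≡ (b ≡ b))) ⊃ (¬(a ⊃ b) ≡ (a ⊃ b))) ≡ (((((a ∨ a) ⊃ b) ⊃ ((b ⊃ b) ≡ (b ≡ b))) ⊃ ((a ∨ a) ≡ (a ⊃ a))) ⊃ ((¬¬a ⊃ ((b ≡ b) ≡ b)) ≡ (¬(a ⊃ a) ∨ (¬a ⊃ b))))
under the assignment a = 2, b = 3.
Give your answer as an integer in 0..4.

4

a ⊃ b = 2 ⊃ 3 = 4
b ∨ a = 3 ∨ 2 = 3
b ≡ b = 3 ≡ 3 = 4
(b ∨ a) ≡ (b ≡ b) = 3 ≡ 4 = 3
(a ⊃ b) ∨ ((b ∨ a) ≡ (b ≡ b)) = 4 ∨ 3 = 4
¬((a ⊃ b) ∨ ((b ∨ a) ≡ (b ≡ b))) = ¬4 = 0
a ⊃ b = 2 ⊃ 3 = 4
¬(a ⊃ b) = ¬4 = 0
a ⊃ b = 2 ⊃ 3 = 4
¬(a ⊃ b) ≡ (a ⊃ b) = 0 ≡ 4 = 0
¬((a ⊃ b) ∨ ((b ∨ a) ≡ (b ≡ b))) ⊃ (¬(a ⊃ b) ≡ (a ⊃ b)) = 0 ⊃ 0 = 4
a ∨ a = 2 ∨ 2 = 2
(a ∨ a) ⊃ b = 2 ⊃ 3 = 4
b ⊃ b = 3 ⊃ 3 = 4
b ≡ b = 3 ≡ 3 = 4
(b ⊃ b) ≡ (b ≡ b) = 4 ≡ 4 = 4
((a ∨ a) ⊃ b) ⊃ ((b ⊃ b) ≡ (b ≡ b)) = 4 ⊃ 4 = 4
a ∨ a = 2 ∨ 2 = 2
a ⊃ a = 2 ⊃ 2 = 4
(a ∨ a) ≡ (a ⊃ a) = 2 ≡ 4 = 2
(((a ∨ a) ⊃ b) ⊃ ((b ⊃ b) ≡ (b ≡ b))) ⊃ ((a ∨ a) ≡ (a ⊃ a)) = 4 ⊃ 2 = 2
¬a = ¬2 = 0
¬¬a = ¬0 = 4
b ≡ b = 3 ≡ 3 = 4
(b ≡ b) ≡ b = 4 ≡ 3 = 3
¬¬a ⊃ ((b ≡ b) ≡ b) = 4 ⊃ 3 = 3
a ⊃ a = 2 ⊃ 2 = 4
¬(a ⊃ a) = ¬4 = 0
¬a = ¬2 = 0
¬a ⊃ b = 0 ⊃ 3 = 4
¬(a ⊃ a) ∨ (¬a ⊃ b) = 0 ∨ 4 = 4
(¬¬a ⊃ ((b ≡ b) ≡ b)) ≡ (¬(a ⊃ a) ∨ (¬a ⊃ b)) = 3 ≡ 4 = 3
((((a ∨ a) ⊃ b) ⊃ ((b ⊃ b) ≡ (b ≡ b))) ⊃ ((a ∨ a) ≡ (a ⊃ a))) ⊃ ((¬¬a ⊃ ((b ≡ b) ≡ b)) ≡ (¬(a ⊃ a) ∨ (¬a ⊃ b))) = 2 ⊃ 3 = 4
(¬((a ⊃ b) ∨ ((b ∨ a) ≡ (b ≡ b))) ⊃ (¬(a ⊃ b) ≡ (a ⊃ b))) ≡ (((((a ∨ a) ⊃ b) ⊃ ((b ⊃ b) ≡ (b ≡ b))) ⊃ ((a ∨ a) ≡ (a ⊃ a))) ⊃ ((¬¬a ⊃ ((b ≡ b) ≡ b)) ≡ (¬(a ⊃ a) ∨ (¬a ⊃ b)))) = 4 ≡ 4 = 4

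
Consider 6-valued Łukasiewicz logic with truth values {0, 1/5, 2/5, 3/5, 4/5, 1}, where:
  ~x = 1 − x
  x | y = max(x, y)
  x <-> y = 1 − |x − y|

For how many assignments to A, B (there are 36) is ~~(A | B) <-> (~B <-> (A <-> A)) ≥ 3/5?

18

value 1: 3 assignments (counts)
value 4/5: 11 assignments (counts)
value 3/5: 4 assignments (counts)
value 2/5: 9 assignments
value 1/5: 2 assignments
value 0: 7 assignments
So 18 of the 36 assignments meet the threshold.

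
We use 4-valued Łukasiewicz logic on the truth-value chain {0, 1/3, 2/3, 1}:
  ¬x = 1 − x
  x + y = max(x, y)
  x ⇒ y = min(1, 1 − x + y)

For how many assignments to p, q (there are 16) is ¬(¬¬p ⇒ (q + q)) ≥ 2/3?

3

p = 0, q = 0 ↦ 0  <
p = 0, q = 1/3 ↦ 0  <
p = 0, q = 2/3 ↦ 0  <
p = 0, q = 1 ↦ 0  <
p = 1/3, q = 0 ↦ 1/3  <
p = 1/3, q = 1/3 ↦ 0  <
p = 1/3, q = 2/3 ↦ 0  <
p = 1/3, q = 1 ↦ 0  <
p = 2/3, q = 0 ↦ 2/3  ≥
p = 2/3, q = 1/3 ↦ 1/3  <
p = 2/3, q = 2/3 ↦ 0  <
p = 2/3, q = 1 ↦ 0  <
p = 1, q = 0 ↦ 1  ≥
p = 1, q = 1/3 ↦ 2/3  ≥
p = 1, q = 2/3 ↦ 1/3  <
p = 1, q = 1 ↦ 0  <
So 3 of the 16 assignments meet the threshold.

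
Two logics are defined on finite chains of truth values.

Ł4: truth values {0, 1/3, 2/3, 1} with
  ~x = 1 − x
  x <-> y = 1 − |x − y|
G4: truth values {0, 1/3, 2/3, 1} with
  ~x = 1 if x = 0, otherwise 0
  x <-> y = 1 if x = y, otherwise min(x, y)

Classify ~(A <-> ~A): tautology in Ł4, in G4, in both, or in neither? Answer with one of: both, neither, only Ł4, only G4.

In Ł4: at A = 1/3 the value is 1/3 — not a tautology.
In G4: every assignment gives 1 — tautology.

only G4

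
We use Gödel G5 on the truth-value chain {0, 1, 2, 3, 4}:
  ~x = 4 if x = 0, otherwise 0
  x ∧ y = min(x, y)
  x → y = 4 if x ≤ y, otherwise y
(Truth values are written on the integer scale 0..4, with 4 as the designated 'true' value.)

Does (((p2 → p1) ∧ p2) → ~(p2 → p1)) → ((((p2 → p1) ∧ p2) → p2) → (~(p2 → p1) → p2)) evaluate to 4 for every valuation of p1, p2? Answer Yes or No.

Counterexample: take p1 = 0, p2 = 1.
p2 → p1 = 1 → 0 = 0
(p2 → p1) ∧ p2 = 0 ∧ 1 = 0
p2 → p1 = 1 → 0 = 0
~(p2 → p1) = ~0 = 4
((p2 → p1) ∧ p2) → ~(p2 → p1) = 0 → 4 = 4
p2 → p1 = 1 → 0 = 0
(p2 → p1) ∧ p2 = 0 ∧ 1 = 0
((p2 → p1) ∧ p2) → p2 = 0 → 1 = 4
p2 → p1 = 1 → 0 = 0
~(p2 → p1) = ~0 = 4
~(p2 → p1) → p2 = 4 → 1 = 1
(((p2 → p1) ∧ p2) → p2) → (~(p2 → p1) → p2) = 4 → 1 = 1
(((p2 → p1) ∧ p2) → ~(p2 → p1)) → ((((p2 → p1) ∧ p2) → p2) → (~(p2 → p1) → p2)) = 4 → 1 = 1
This gives 1 ≠ 4.

No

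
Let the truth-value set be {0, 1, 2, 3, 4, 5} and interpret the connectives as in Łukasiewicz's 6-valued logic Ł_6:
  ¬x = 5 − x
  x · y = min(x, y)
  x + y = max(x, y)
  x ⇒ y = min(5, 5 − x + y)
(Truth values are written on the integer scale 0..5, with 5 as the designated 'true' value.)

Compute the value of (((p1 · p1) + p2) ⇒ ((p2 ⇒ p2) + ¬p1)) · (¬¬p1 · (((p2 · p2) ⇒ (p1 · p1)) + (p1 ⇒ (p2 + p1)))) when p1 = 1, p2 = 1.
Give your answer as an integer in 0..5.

1

p1 · p1 = 1 · 1 = 1
(p1 · p1) + p2 = 1 + 1 = 1
p2 ⇒ p2 = 1 ⇒ 1 = 5
¬p1 = ¬1 = 4
(p2 ⇒ p2) + ¬p1 = 5 + 4 = 5
((p1 · p1) + p2) ⇒ ((p2 ⇒ p2) + ¬p1) = 1 ⇒ 5 = 5
¬p1 = ¬1 = 4
¬¬p1 = ¬4 = 1
p2 · p2 = 1 · 1 = 1
p1 · p1 = 1 · 1 = 1
(p2 · p2) ⇒ (p1 · p1) = 1 ⇒ 1 = 5
p2 + p1 = 1 + 1 = 1
p1 ⇒ (p2 + p1) = 1 ⇒ 1 = 5
((p2 · p2) ⇒ (p1 · p1)) + (p1 ⇒ (p2 + p1)) = 5 + 5 = 5
¬¬p1 · (((p2 · p2) ⇒ (p1 · p1)) + (p1 ⇒ (p2 + p1))) = 1 · 5 = 1
(((p1 · p1) + p2) ⇒ ((p2 ⇒ p2) + ¬p1)) · (¬¬p1 · (((p2 · p2) ⇒ (p1 · p1)) + (p1 ⇒ (p2 + p1)))) = 5 · 1 = 1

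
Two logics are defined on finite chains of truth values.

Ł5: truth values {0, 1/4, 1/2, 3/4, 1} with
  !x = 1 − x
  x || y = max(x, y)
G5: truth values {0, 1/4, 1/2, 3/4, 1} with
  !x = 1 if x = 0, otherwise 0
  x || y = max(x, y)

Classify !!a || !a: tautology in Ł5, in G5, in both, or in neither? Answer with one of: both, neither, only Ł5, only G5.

only G5

In Ł5: at a = 1/4 the value is 3/4 — not a tautology.
In G5: every assignment gives 1 — tautology.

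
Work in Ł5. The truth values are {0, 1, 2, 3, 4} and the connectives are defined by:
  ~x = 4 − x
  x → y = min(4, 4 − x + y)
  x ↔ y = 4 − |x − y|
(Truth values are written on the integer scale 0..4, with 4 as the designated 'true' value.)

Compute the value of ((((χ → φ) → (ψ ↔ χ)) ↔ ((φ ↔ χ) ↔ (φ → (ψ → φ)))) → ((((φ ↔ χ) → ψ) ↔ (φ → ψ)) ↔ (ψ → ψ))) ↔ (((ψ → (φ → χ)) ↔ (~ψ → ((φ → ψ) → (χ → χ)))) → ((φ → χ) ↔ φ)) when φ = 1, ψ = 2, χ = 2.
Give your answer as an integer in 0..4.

χ → φ = 2 → 1 = 3
ψ ↔ χ = 2 ↔ 2 = 4
(χ → φ) → (ψ ↔ χ) = 3 → 4 = 4
φ ↔ χ = 1 ↔ 2 = 3
ψ → φ = 2 → 1 = 3
φ → (ψ → φ) = 1 → 3 = 4
(φ ↔ χ) ↔ (φ → (ψ → φ)) = 3 ↔ 4 = 3
((χ → φ) → (ψ ↔ χ)) ↔ ((φ ↔ χ) ↔ (φ → (ψ → φ))) = 4 ↔ 3 = 3
φ ↔ χ = 1 ↔ 2 = 3
(φ ↔ χ) → ψ = 3 → 2 = 3
φ → ψ = 1 → 2 = 4
((φ ↔ χ) → ψ) ↔ (φ → ψ) = 3 ↔ 4 = 3
ψ → ψ = 2 → 2 = 4
(((φ ↔ χ) → ψ) ↔ (φ → ψ)) ↔ (ψ → ψ) = 3 ↔ 4 = 3
(((χ → φ) → (ψ ↔ χ)) ↔ ((φ ↔ χ) ↔ (φ → (ψ → φ)))) → ((((φ ↔ χ) → ψ) ↔ (φ → ψ)) ↔ (ψ → ψ)) = 3 → 3 = 4
φ → χ = 1 → 2 = 4
ψ → (φ → χ) = 2 → 4 = 4
~ψ = ~2 = 2
φ → ψ = 1 → 2 = 4
χ → χ = 2 → 2 = 4
(φ → ψ) → (χ → χ) = 4 → 4 = 4
~ψ → ((φ → ψ) → (χ → χ)) = 2 → 4 = 4
(ψ → (φ → χ)) ↔ (~ψ → ((φ → ψ) → (χ → χ))) = 4 ↔ 4 = 4
φ → χ = 1 → 2 = 4
(φ → χ) ↔ φ = 4 ↔ 1 = 1
((ψ → (φ → χ)) ↔ (~ψ → ((φ → ψ) → (χ → χ)))) → ((φ → χ) ↔ φ) = 4 → 1 = 1
((((χ → φ) → (ψ ↔ χ)) ↔ ((φ ↔ χ) ↔ (φ → (ψ → φ)))) → ((((φ ↔ χ) → ψ) ↔ (φ → ψ)) ↔ (ψ → ψ))) ↔ (((ψ → (φ → χ)) ↔ (~ψ → ((φ → ψ) → (χ → χ)))) → ((φ → χ) ↔ φ)) = 4 ↔ 1 = 1

1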